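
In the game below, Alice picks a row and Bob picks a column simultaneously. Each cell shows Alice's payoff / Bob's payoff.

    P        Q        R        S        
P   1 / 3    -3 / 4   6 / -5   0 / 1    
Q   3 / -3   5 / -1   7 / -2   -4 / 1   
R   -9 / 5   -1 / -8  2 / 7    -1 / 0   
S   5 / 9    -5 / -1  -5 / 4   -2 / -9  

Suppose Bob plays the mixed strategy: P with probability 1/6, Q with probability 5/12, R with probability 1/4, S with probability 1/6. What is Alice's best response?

Alice's best reply maximizes expected payoff against the mix.
P: (1/6)·1 + (5/12)·(-3) + (1/4)·6 + (1/6)·0 = 5/12
Q: (1/6)·3 + (5/12)·5 + (1/4)·7 + (1/6)·(-4) = 11/3
R: (1/6)·(-9) + (5/12)·(-1) + (1/4)·2 + (1/6)·(-1) = -19/12
S: (1/6)·5 + (5/12)·(-5) + (1/4)·(-5) + (1/6)·(-2) = -17/6
Highest expected payoff is 11/3, from Q.

Q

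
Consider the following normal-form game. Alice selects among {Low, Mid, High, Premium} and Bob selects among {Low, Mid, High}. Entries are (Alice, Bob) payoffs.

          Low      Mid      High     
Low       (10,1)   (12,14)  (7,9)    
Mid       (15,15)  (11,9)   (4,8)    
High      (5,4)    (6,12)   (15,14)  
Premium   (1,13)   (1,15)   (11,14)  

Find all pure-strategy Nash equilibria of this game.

A profile is a Nash equilibrium when each player is best-responding to the other.
Alice's best responses — vs Low: Mid (payoff 15); vs Mid: Low (payoff 12); vs High: High (payoff 15).
Bob's best responses — vs Low: Mid (payoff 14); vs Mid: Low (payoff 15); vs High: High (payoff 14); vs Premium: Mid (payoff 15).
Mutual best responses occur at (Low, Mid), (Mid, Low), and (High, High); at each, neither player gains by switching.

(Low, Mid), (Mid, Low), and (High, High)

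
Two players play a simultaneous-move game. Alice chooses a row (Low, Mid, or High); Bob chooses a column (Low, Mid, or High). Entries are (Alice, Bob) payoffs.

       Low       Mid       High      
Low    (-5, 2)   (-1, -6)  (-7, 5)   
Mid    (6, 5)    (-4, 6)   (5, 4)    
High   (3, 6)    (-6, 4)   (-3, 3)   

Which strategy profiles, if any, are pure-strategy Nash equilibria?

Find each player's best response to every opponent strategy; NE are the intersections.
Alice's best responses — vs Low: Mid (payoff 6); vs Mid: Low (payoff -1); vs High: Mid (payoff 5).
Bob's best responses — vs Low: High (payoff 5); vs Mid: Mid (payoff 6); vs High: Low (payoff 6).
No cell has both players best-responding. For instance, Alice's best reply to Low is Mid, but against Mid Bob prefers Mid over Low.

None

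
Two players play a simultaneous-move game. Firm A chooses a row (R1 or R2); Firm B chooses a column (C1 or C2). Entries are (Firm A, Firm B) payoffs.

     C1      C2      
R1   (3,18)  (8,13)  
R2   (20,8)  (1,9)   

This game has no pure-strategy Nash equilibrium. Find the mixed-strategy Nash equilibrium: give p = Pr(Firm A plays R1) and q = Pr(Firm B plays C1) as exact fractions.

p = 1/6, q = 7/24

In a mixed NE each player is indifferent between their pure strategies, so the opponent's mix sets the indifference.
Firm B indifferent between C1 and C2: p·18 + (1−p)·8 = p·13 + (1−p)·9 ⟹ 8 + 10p = 9 + 4p ⟹ p = 1/6.
Firm A indifferent between R1 and R2: q·3 + (1−q)·8 = q·20 + (1−q)·1 ⟹ 8 + (-5)q = 1 + 19q ⟹ q = 7/24.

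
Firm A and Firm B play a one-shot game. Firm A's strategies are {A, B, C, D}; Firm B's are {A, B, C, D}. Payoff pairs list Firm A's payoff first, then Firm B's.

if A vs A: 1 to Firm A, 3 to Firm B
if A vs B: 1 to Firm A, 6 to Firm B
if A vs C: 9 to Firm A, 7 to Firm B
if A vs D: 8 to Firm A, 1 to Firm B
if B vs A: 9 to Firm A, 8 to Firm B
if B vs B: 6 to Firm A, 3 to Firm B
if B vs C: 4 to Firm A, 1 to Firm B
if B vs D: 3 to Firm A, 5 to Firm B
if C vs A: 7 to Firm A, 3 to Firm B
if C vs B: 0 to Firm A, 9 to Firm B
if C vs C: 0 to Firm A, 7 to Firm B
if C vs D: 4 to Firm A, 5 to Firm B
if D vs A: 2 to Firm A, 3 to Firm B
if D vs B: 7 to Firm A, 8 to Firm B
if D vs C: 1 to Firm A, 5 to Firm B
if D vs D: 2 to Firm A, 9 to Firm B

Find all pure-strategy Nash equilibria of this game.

(A, C) and (B, A)

Check mutual best responses: a cell is a NE iff neither player can gain by unilaterally deviating.
Firm A's best responses — vs A: B (payoff 9); vs B: D (payoff 7); vs C: A (payoff 9); vs D: A (payoff 8).
Firm B's best responses — vs A: C (payoff 7); vs B: A (payoff 8); vs C: B (payoff 9); vs D: D (payoff 9).
Mutual best responses occur at (A, C) and (B, A); at each, neither player gains by switching.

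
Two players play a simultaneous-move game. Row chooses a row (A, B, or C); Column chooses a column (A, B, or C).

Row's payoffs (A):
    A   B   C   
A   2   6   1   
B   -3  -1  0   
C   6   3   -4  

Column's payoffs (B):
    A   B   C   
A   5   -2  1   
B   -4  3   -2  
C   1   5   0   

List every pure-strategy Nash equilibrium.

A profile is a Nash equilibrium when each player is best-responding to the other.
Row's best responses — vs A: C (payoff 6); vs B: A (payoff 6); vs C: A (payoff 1).
Column's best responses — vs A: A (payoff 5); vs B: B (payoff 3); vs C: B (payoff 5).
No cell has both players best-responding. For instance, Row's best reply to B is A, but against A Column prefers A over B.

None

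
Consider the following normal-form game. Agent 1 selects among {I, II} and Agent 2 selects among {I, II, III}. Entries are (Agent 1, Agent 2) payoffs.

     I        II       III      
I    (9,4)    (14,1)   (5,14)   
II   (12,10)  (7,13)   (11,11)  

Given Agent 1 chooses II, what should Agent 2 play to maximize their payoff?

With Agent 1 fixed at II, Agent 2's payoffs are: I → 10, II → 13, III → 11.
The maximum is 13, achieved by II.

II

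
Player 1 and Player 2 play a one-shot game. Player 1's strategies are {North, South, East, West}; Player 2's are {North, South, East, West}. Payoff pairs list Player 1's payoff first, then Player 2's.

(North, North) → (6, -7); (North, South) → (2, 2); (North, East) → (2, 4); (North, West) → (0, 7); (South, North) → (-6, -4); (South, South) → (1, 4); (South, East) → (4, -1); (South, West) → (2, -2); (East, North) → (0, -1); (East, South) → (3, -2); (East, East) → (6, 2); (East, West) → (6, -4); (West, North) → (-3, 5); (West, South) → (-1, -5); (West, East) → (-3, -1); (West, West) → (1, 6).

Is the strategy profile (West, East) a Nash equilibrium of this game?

Holding Player 2 at East: Player 1 gets -3 from West but could get 6 by switching to East. Player 1 has a profitable deviation.

No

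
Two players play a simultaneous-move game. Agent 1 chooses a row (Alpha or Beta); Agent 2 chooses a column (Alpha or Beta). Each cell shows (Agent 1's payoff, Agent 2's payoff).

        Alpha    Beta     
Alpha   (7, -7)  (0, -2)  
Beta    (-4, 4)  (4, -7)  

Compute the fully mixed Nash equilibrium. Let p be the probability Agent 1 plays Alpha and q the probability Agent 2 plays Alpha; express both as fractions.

Each player's mixing probability is pinned down by making the *other* player indifferent.
Agent 2 indifferent between Alpha and Beta: p·(-7) + (1−p)·4 = p·(-2) + (1−p)·(-7) ⟹ 4 + (-11)p = (-7) + 5p ⟹ p = 11/16.
Agent 1 indifferent between Alpha and Beta: q·7 + (1−q)·0 = q·(-4) + (1−q)·4 ⟹ 0 + 7q = 4 + (-8)q ⟹ q = 4/15.

p = 11/16, q = 4/15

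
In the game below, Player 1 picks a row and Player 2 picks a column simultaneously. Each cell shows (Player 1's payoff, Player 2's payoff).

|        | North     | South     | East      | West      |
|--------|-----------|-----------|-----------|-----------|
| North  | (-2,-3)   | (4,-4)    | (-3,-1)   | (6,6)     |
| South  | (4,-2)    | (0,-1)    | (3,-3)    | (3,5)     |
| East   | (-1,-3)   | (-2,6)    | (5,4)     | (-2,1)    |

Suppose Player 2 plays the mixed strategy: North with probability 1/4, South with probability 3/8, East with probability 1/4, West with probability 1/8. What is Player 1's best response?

Compute Player 1's expected payoff from each pure strategy against the given mix.
North: (1/4)·(-2) + (3/8)·4 + (1/4)·(-3) + (1/8)·6 = 1
South: (1/4)·4 + (3/8)·0 + (1/4)·3 + (1/8)·3 = 17/8
East: (1/4)·(-1) + (3/8)·(-2) + (1/4)·5 + (1/8)·(-2) = 0
Highest expected payoff is 17/8, from South.

South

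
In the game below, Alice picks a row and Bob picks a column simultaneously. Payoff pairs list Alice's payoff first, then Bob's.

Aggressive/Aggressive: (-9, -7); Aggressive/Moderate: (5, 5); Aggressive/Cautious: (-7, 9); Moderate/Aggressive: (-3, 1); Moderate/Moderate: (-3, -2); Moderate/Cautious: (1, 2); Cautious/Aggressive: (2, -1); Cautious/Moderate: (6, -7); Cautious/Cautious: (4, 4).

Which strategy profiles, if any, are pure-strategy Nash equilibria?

Check mutual best responses: a cell is a NE iff neither player can gain by unilaterally deviating.
Alice's best responses — vs Aggressive: Cautious (payoff 2); vs Moderate: Cautious (payoff 6); vs Cautious: Cautious (payoff 4).
Bob's best responses — vs Aggressive: Cautious (payoff 9); vs Moderate: Cautious (payoff 2); vs Cautious: Cautious (payoff 4).
The only mutual best response is (Cautious, Cautious); neither player gains by switching there.

(Cautious, Cautious)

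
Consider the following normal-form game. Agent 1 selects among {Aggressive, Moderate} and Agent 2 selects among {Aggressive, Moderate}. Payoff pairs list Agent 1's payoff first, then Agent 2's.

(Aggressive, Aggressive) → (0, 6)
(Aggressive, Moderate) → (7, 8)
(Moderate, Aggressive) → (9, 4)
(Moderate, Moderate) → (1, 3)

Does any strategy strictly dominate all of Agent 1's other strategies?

Check whether one of Agent 1's strategies beats all alternatives regardless of what the opponent does.
Aggressive is not dominant: against Aggressive, Moderate gives 9 > 0.
Moderate is not dominant: against Moderate, Aggressive gives 7 > 1.
No single strategy is best against every opponent action.

None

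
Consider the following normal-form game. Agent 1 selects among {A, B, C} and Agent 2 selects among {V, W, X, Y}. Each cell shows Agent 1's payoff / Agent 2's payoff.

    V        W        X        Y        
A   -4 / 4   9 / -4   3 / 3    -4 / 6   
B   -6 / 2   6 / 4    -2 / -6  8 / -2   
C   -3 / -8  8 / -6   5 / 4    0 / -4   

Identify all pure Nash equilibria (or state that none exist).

A profile is a Nash equilibrium when each player is best-responding to the other.
Agent 1's best responses — vs V: C (payoff -3); vs W: A (payoff 9); vs X: C (payoff 5); vs Y: B (payoff 8).
Agent 2's best responses — vs A: Y (payoff 6); vs B: W (payoff 4); vs C: X (payoff 4).
The only mutual best response is (C, X); neither player gains by switching there.

(C, X)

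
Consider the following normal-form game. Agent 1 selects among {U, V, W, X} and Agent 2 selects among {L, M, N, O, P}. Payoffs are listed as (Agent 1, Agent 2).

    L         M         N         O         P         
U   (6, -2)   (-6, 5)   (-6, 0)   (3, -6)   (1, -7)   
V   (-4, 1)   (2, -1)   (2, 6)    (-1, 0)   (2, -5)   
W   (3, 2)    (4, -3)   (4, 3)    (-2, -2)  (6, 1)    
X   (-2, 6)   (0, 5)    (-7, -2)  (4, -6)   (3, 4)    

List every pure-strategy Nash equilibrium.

(W, N)

Find each player's best response to every opponent strategy; NE are the intersections.
Agent 1's best responses — vs L: U (payoff 6); vs M: W (payoff 4); vs N: W (payoff 4); vs O: X (payoff 4); vs P: W (payoff 6).
Agent 2's best responses — vs U: M (payoff 5); vs V: N (payoff 6); vs W: N (payoff 3); vs X: L (payoff 6).
The only mutual best response is (W, N); neither player gains by switching there.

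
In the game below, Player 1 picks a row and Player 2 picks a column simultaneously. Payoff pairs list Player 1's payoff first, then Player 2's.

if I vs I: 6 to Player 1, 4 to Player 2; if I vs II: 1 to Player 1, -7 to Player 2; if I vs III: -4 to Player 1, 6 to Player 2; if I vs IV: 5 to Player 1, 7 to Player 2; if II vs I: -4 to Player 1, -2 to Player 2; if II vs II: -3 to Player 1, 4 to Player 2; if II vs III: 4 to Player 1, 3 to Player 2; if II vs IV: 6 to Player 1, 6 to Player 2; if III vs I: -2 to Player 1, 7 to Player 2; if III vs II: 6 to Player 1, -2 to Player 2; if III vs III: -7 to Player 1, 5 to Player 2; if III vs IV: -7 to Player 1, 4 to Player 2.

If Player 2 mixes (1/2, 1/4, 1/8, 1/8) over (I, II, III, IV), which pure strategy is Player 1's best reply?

I

Player 1's best reply maximizes expected payoff against the mix.
I: (1/2)·6 + (1/4)·1 + (1/8)·(-4) + (1/8)·5 = 27/8
II: (1/2)·(-4) + (1/4)·(-3) + (1/8)·4 + (1/8)·6 = -3/2
III: (1/2)·(-2) + (1/4)·6 + (1/8)·(-7) + (1/8)·(-7) = -5/4
Highest expected payoff is 27/8, from I.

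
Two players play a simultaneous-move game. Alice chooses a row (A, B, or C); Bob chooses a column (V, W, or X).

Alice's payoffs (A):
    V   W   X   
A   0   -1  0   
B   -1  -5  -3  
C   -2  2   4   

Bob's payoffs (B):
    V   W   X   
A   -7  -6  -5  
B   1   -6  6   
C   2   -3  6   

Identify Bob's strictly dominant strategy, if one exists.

A strategy is strictly dominant if it gives Bob a strictly higher payoff than every other strategy, against every choice by the opponent.
X strictly dominates: vs A: -5 > each of {-7, -6}; vs B: 6 > each of {1, -6}; vs C: 6 > each of {2, -3}.

X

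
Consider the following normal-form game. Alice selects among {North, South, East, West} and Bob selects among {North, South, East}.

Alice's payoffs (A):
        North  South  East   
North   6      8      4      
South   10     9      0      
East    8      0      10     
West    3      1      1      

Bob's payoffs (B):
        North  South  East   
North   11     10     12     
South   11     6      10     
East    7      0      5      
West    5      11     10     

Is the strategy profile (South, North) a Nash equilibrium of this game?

Yes

Holding Bob at North: Alice gets 10 from South, versus 6 from North, 8 from East, 3 from West. No profitable deviation for Alice.
Holding Alice at South: Bob gets 11 from North, versus 6 from South, 10 from East. No profitable deviation for Bob either.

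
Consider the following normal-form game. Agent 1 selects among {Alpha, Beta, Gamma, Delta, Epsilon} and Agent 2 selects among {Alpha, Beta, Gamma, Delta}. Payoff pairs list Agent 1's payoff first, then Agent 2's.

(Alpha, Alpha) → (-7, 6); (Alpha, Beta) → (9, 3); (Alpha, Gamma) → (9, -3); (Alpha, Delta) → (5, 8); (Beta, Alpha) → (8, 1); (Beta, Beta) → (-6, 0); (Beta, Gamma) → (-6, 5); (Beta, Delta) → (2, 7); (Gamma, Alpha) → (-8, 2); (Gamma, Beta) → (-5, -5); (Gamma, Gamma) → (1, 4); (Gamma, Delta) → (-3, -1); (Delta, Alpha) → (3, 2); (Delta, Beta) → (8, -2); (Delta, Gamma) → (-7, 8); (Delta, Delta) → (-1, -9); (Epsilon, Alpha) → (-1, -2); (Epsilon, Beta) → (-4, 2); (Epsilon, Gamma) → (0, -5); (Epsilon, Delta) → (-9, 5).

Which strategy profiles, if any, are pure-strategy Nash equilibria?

(Alpha, Delta)

A profile is a Nash equilibrium when each player is best-responding to the other.
Agent 1's best responses — vs Alpha: Beta (payoff 8); vs Beta: Alpha (payoff 9); vs Gamma: Alpha (payoff 9); vs Delta: Alpha (payoff 5).
Agent 2's best responses — vs Alpha: Delta (payoff 8); vs Beta: Delta (payoff 7); vs Gamma: Gamma (payoff 4); vs Delta: Gamma (payoff 8); vs Epsilon: Delta (payoff 5).
The only mutual best response is (Alpha, Delta); neither player gains by switching there.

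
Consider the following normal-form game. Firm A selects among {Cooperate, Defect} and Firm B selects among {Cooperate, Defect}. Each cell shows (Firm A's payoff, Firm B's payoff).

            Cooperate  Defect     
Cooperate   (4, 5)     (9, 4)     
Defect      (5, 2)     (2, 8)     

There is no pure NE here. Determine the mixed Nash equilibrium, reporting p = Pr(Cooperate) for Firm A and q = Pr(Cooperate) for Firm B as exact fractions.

p = 6/7, q = 7/8

Each player's mixing probability is pinned down by making the *other* player indifferent.
Firm B indifferent between Cooperate and Defect: p·5 + (1−p)·2 = p·4 + (1−p)·8 ⟹ 2 + 3p = 8 + (-4)p ⟹ p = 6/7.
Firm A indifferent between Cooperate and Defect: q·4 + (1−q)·9 = q·5 + (1−q)·2 ⟹ 9 + (-5)q = 2 + 3q ⟹ q = 7/8.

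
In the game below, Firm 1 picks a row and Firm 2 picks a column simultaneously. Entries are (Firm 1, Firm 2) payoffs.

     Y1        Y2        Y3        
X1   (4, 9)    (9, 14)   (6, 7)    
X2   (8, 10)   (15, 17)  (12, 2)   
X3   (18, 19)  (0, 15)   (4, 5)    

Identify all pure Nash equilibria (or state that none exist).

(X2, Y2) and (X3, Y1)

Check mutual best responses: a cell is a NE iff neither player can gain by unilaterally deviating.
Firm 1's best responses — vs Y1: X3 (payoff 18); vs Y2: X2 (payoff 15); vs Y3: X2 (payoff 12).
Firm 2's best responses — vs X1: Y2 (payoff 14); vs X2: Y2 (payoff 17); vs X3: Y1 (payoff 19).
Mutual best responses occur at (X2, Y2) and (X3, Y1); at each, neither player gains by switching.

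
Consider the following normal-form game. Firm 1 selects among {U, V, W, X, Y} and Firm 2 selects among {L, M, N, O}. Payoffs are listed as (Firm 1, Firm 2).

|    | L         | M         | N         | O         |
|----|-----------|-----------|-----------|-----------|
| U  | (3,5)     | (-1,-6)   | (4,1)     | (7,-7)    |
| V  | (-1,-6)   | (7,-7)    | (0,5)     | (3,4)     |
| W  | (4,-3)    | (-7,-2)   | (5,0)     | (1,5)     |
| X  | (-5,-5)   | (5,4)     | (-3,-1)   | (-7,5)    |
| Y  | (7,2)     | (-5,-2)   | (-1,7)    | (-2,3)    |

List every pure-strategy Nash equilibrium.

None

A profile is a Nash equilibrium when each player is best-responding to the other.
Firm 1's best responses — vs L: Y (payoff 7); vs M: V (payoff 7); vs N: W (payoff 5); vs O: U (payoff 7).
Firm 2's best responses — vs U: L (payoff 5); vs V: N (payoff 5); vs W: O (payoff 5); vs X: O (payoff 5); vs Y: N (payoff 7).
No cell has both players best-responding. For instance, Firm 1's best reply to O is U, but against U Firm 2 prefers L over O.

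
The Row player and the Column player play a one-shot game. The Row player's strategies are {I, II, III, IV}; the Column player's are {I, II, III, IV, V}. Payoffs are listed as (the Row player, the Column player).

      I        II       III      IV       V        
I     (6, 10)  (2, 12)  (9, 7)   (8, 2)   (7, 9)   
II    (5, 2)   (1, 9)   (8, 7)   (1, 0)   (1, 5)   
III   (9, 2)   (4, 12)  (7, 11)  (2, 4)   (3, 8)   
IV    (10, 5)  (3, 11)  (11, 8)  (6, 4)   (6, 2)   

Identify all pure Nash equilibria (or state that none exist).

Check mutual best responses: a cell is a NE iff neither player can gain by unilaterally deviating.
The Row player's best responses — vs I: IV (payoff 10); vs II: III (payoff 4); vs III: IV (payoff 11); vs IV: I (payoff 8); vs V: I (payoff 7).
The Column player's best responses — vs I: II (payoff 12); vs II: II (payoff 9); vs III: II (payoff 12); vs IV: II (payoff 11).
The only mutual best response is (III, II); neither player gains by switching there.

(III, II)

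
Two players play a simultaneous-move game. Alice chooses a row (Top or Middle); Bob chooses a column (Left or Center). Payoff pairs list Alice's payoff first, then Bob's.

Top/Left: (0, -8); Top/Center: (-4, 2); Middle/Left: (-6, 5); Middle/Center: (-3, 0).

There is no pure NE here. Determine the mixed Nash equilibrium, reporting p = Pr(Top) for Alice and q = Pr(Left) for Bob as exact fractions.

In a mixed NE each player is indifferent between their pure strategies, so the opponent's mix sets the indifference.
Bob indifferent between Left and Center: p·(-8) + (1−p)·5 = p·2 + (1−p)·0 ⟹ 5 + (-13)p = 0 + 2p ⟹ p = 1/3.
Alice indifferent between Top and Middle: q·0 + (1−q)·(-4) = q·(-6) + (1−q)·(-3) ⟹ (-4) + 4q = (-3) + (-3)q ⟹ q = 1/7.

p = 1/3, q = 1/7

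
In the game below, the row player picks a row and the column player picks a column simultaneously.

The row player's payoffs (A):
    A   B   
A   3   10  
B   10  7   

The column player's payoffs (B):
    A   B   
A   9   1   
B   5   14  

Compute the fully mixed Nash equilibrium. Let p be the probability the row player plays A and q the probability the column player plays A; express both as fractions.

In a mixed NE each player is indifferent between their pure strategies, so the opponent's mix sets the indifference.
The column player indifferent between A and B: p·9 + (1−p)·5 = p·1 + (1−p)·14 ⟹ 5 + 4p = 14 + (-13)p ⟹ p = 9/17.
The row player indifferent between A and B: q·3 + (1−q)·10 = q·10 + (1−q)·7 ⟹ 10 + (-7)q = 7 + 3q ⟹ q = 3/10.

p = 9/17, q = 3/10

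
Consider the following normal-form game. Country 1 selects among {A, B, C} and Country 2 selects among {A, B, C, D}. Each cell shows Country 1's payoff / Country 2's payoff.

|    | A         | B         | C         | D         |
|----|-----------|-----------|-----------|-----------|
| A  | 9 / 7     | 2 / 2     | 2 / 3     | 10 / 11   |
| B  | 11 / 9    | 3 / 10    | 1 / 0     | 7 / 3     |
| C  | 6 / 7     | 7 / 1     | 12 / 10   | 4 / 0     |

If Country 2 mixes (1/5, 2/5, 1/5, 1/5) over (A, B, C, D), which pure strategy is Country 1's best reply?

Country 1's best reply maximizes expected payoff against the mix.
A: (1/5)·9 + (2/5)·2 + (1/5)·2 + (1/5)·10 = 5
B: (1/5)·11 + (2/5)·3 + (1/5)·1 + (1/5)·7 = 5
C: (1/5)·6 + (2/5)·7 + (1/5)·12 + (1/5)·4 = 36/5
Highest expected payoff is 36/5, from C.

C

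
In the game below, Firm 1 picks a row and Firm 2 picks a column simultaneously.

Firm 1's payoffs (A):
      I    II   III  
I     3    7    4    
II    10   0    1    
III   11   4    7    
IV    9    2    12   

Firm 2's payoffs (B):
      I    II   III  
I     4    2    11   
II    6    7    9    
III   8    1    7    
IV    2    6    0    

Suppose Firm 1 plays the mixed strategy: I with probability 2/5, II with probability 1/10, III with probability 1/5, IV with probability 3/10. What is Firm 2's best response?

III

Firm 2's best reply maximizes expected payoff against the mix.
I: (2/5)·4 + (1/10)·6 + (1/5)·8 + (3/10)·2 = 22/5
II: (2/5)·2 + (1/10)·7 + (1/5)·1 + (3/10)·6 = 7/2
III: (2/5)·11 + (1/10)·9 + (1/5)·7 + (3/10)·0 = 67/10
Highest expected payoff is 67/10, from III.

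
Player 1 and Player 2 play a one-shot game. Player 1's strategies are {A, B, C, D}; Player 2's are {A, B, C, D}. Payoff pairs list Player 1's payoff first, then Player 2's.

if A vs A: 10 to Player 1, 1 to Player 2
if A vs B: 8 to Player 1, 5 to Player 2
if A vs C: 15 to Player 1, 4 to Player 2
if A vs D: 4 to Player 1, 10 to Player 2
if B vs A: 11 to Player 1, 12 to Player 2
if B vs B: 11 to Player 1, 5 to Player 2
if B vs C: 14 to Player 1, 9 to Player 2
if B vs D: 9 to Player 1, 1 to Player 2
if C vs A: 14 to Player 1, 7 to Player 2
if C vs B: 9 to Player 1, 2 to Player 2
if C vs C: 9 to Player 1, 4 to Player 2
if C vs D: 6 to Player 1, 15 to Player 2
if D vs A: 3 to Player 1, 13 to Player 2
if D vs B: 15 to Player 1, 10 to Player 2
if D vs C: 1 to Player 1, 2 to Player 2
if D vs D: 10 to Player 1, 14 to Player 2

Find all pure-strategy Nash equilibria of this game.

Check mutual best responses: a cell is a NE iff neither player can gain by unilaterally deviating.
Player 1's best responses — vs A: C (payoff 14); vs B: D (payoff 15); vs C: A (payoff 15); vs D: D (payoff 10).
Player 2's best responses — vs A: D (payoff 10); vs B: A (payoff 12); vs C: D (payoff 15); vs D: D (payoff 14).
The only mutual best response is (D, D); neither player gains by switching there.

(D, D)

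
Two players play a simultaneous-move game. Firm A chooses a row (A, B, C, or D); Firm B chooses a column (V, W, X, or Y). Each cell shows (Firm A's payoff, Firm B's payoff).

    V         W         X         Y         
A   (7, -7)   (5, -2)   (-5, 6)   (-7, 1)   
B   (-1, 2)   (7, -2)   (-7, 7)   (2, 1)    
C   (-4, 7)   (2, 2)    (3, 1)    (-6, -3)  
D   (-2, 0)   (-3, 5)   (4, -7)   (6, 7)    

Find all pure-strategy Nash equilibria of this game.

(D, Y)

Check mutual best responses: a cell is a NE iff neither player can gain by unilaterally deviating.
Firm A's best responses — vs V: A (payoff 7); vs W: B (payoff 7); vs X: D (payoff 4); vs Y: D (payoff 6).
Firm B's best responses — vs A: X (payoff 6); vs B: X (payoff 7); vs C: V (payoff 7); vs D: Y (payoff 7).
The only mutual best response is (D, Y); neither player gains by switching there.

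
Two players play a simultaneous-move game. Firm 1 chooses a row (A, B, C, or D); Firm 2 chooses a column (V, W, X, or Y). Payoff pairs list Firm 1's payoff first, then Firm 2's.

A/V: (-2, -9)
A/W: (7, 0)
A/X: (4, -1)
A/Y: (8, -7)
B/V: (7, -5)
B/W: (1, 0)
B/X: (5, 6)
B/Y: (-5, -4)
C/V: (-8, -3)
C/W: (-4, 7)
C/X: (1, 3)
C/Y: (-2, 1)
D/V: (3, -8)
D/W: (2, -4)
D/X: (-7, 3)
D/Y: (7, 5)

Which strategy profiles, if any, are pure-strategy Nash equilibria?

Check mutual best responses: a cell is a NE iff neither player can gain by unilaterally deviating.
Firm 1's best responses — vs V: B (payoff 7); vs W: A (payoff 7); vs X: B (payoff 5); vs Y: A (payoff 8).
Firm 2's best responses — vs A: W (payoff 0); vs B: X (payoff 6); vs C: W (payoff 7); vs D: Y (payoff 5).
Mutual best responses occur at (A, W) and (B, X); at each, neither player gains by switching.

(A, W) and (B, X)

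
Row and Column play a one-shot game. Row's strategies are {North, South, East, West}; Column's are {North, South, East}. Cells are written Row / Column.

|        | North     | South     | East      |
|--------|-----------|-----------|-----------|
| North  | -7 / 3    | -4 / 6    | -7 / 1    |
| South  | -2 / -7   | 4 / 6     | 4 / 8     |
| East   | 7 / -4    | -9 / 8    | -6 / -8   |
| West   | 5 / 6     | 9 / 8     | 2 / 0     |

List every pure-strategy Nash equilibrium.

Find each player's best response to every opponent strategy; NE are the intersections.
Row's best responses — vs North: East (payoff 7); vs South: West (payoff 9); vs East: South (payoff 4).
Column's best responses — vs North: South (payoff 6); vs South: East (payoff 8); vs East: South (payoff 8); vs West: South (payoff 8).
Mutual best responses occur at (South, East) and (West, South); at each, neither player gains by switching.

(South, East) and (West, South)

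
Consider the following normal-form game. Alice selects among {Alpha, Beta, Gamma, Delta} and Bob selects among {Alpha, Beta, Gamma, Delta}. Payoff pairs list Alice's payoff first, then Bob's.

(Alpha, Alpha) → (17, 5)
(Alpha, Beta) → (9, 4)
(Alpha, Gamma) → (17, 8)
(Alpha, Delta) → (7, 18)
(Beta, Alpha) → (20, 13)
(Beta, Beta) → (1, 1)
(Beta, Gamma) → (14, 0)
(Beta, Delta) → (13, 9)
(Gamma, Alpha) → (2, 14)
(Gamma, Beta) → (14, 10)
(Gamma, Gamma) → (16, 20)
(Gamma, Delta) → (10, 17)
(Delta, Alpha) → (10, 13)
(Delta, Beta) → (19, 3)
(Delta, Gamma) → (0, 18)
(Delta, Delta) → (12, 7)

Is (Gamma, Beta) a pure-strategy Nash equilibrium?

Holding Bob at Beta: Alice gets 14 from Gamma but could get 19 by switching to Delta. Alice has a profitable deviation.

No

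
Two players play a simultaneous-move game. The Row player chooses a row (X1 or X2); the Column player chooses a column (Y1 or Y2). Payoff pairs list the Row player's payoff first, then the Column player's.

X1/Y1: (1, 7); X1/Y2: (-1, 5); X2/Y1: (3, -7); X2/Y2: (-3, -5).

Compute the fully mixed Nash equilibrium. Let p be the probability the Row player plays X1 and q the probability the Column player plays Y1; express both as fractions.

p = 1/2, q = 1/2

Each player's mixing probability is pinned down by making the *other* player indifferent.
The Column player indifferent between Y1 and Y2: p·7 + (1−p)·(-7) = p·5 + (1−p)·(-5) ⟹ (-7) + 14p = (-5) + 10p ⟹ p = 1/2.
The Row player indifferent between X1 and X2: q·1 + (1−q)·(-1) = q·3 + (1−q)·(-3) ⟹ (-1) + 2q = (-3) + 6q ⟹ q = 1/2.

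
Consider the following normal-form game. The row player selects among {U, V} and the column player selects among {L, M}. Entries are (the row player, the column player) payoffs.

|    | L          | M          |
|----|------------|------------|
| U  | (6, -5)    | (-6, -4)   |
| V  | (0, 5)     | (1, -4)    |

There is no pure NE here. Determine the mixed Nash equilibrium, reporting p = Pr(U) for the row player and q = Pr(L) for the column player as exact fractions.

In a mixed NE each player is indifferent between their pure strategies, so the opponent's mix sets the indifference.
The column player indifferent between L and M: p·(-5) + (1−p)·5 = p·(-4) + (1−p)·(-4) ⟹ 5 + (-10)p = (-4) + 0p ⟹ p = 9/10.
The row player indifferent between U and V: q·6 + (1−q)·(-6) = q·0 + (1−q)·1 ⟹ (-6) + 12q = 1 + (-1)q ⟹ q = 7/13.

p = 9/10, q = 7/13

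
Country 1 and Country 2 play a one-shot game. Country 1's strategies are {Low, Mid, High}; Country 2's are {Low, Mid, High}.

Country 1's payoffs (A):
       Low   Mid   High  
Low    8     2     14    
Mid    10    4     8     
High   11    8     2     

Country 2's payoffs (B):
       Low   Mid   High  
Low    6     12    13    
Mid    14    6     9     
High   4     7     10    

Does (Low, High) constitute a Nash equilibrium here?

Holding Country 2 at High: Country 1 gets 14 from Low, versus 8 from Mid, 2 from High. No profitable deviation for Country 1.
Holding Country 1 at Low: Country 2 gets 13 from High, versus 6 from Low, 12 from Mid. No profitable deviation for Country 2 either.

Yes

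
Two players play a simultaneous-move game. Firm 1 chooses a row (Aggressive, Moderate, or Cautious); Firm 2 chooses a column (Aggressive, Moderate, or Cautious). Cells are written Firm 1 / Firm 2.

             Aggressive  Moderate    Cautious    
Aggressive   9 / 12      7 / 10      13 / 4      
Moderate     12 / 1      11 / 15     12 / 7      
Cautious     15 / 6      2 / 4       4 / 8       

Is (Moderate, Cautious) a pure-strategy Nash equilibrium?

Holding Firm 2 at Cautious: Firm 1 gets 12 from Moderate but could get 13 by switching to Aggressive. Firm 1 has a profitable deviation.

No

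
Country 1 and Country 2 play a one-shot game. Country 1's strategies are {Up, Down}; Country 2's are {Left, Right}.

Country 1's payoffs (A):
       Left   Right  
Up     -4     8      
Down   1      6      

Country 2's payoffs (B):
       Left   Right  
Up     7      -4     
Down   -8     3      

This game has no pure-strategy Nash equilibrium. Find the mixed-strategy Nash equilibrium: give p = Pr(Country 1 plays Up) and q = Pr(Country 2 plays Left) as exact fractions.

In a mixed NE each player is indifferent between their pure strategies, so the opponent's mix sets the indifference.
Country 2 indifferent between Left and Right: p·7 + (1−p)·(-8) = p·(-4) + (1−p)·3 ⟹ (-8) + 15p = 3 + (-7)p ⟹ p = 1/2.
Country 1 indifferent between Up and Down: q·(-4) + (1−q)·8 = q·1 + (1−q)·6 ⟹ 8 + (-12)q = 6 + (-5)q ⟹ q = 2/7.

p = 1/2, q = 2/7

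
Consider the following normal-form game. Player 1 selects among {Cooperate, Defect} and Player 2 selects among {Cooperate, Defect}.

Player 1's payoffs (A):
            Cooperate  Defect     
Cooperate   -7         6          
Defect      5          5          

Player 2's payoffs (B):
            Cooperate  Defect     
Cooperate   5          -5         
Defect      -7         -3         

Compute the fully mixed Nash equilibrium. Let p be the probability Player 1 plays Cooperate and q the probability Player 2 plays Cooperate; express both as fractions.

p = 2/7, q = 1/13

In a mixed NE each player is indifferent between their pure strategies, so the opponent's mix sets the indifference.
Player 2 indifferent between Cooperate and Defect: p·5 + (1−p)·(-7) = p·(-5) + (1−p)·(-3) ⟹ (-7) + 12p = (-3) + (-2)p ⟹ p = 2/7.
Player 1 indifferent between Cooperate and Defect: q·(-7) + (1−q)·6 = q·5 + (1−q)·5 ⟹ 6 + (-13)q = 5 + 0q ⟹ q = 1/13.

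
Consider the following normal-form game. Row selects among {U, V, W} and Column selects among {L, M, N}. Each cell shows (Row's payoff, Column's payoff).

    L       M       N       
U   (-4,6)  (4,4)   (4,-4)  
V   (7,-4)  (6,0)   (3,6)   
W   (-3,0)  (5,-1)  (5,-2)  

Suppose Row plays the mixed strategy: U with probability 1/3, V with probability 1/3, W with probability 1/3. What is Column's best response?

Column's best reply maximizes expected payoff against the mix.
L: (1/3)·6 + (1/3)·(-4) + (1/3)·0 = 2/3
M: (1/3)·4 + (1/3)·0 + (1/3)·(-1) = 1
N: (1/3)·(-4) + (1/3)·6 + (1/3)·(-2) = 0
Highest expected payoff is 1, from M.

M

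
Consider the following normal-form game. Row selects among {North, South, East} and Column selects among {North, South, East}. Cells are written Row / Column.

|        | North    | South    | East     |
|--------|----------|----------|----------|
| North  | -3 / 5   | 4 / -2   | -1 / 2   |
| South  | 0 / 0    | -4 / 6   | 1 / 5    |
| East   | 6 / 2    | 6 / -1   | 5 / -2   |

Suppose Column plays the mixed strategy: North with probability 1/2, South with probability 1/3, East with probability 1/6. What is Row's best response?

East

Compute Row's expected payoff from each pure strategy against the given mix.
North: (1/2)·(-3) + (1/3)·4 + (1/6)·(-1) = -1/3
South: (1/2)·0 + (1/3)·(-4) + (1/6)·1 = -7/6
East: (1/2)·6 + (1/3)·6 + (1/6)·5 = 35/6
Highest expected payoff is 35/6, from East.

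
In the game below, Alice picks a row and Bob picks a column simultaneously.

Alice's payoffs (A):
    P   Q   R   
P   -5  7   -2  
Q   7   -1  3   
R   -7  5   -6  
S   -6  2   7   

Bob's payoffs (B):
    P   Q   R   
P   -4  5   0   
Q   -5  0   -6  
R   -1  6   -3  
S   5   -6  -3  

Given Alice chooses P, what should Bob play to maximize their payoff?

With Alice fixed at P, Bob's payoffs are: P → -4, Q → 5, R → 0.
The maximum is 5, achieved by Q.

Q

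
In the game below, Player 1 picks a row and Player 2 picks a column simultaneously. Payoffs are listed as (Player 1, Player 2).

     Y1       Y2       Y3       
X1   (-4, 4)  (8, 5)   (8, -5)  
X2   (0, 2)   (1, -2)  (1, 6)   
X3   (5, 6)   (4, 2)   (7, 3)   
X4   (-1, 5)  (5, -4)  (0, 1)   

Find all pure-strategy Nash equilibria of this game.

(X1, Y2) and (X3, Y1)

A profile is a Nash equilibrium when each player is best-responding to the other.
Player 1's best responses — vs Y1: X3 (payoff 5); vs Y2: X1 (payoff 8); vs Y3: X1 (payoff 8).
Player 2's best responses — vs X1: Y2 (payoff 5); vs X2: Y3 (payoff 6); vs X3: Y1 (payoff 6); vs X4: Y1 (payoff 5).
Mutual best responses occur at (X1, Y2) and (X3, Y1); at each, neither player gains by switching.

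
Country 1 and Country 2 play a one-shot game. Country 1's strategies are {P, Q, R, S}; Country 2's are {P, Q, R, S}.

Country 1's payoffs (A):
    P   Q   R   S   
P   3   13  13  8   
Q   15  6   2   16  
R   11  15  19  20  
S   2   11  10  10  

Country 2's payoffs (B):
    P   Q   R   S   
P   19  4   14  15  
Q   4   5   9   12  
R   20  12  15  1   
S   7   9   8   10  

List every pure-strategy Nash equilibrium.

A profile is a Nash equilibrium when each player is best-responding to the other.
Country 1's best responses — vs P: Q (payoff 15); vs Q: R (payoff 15); vs R: R (payoff 19); vs S: R (payoff 20).
Country 2's best responses — vs P: P (payoff 19); vs Q: S (payoff 12); vs R: P (payoff 20); vs S: S (payoff 10).
No cell has both players best-responding. For instance, Country 1's best reply to S is R, but against R Country 2 prefers P over S.

No pure-strategy Nash equilibrium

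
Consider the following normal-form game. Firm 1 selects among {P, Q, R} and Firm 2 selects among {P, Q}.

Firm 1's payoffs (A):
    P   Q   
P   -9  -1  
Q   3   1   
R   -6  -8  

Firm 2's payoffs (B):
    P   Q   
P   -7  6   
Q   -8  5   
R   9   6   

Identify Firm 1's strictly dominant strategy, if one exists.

Q

Check whether one of Firm 1's strategies beats all alternatives regardless of what the opponent does.
Q strictly dominates: vs P: 3 > each of {-9, -6}; vs Q: 1 > each of {-1, -8}.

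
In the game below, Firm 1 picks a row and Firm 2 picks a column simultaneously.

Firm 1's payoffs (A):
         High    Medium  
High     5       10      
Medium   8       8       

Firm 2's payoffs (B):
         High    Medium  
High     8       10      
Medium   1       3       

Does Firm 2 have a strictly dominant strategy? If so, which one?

Medium

Check whether one of Firm 2's strategies beats all alternatives regardless of what the opponent does.
Medium strictly dominates: vs High: 10 > 8; vs Medium: 3 > 1.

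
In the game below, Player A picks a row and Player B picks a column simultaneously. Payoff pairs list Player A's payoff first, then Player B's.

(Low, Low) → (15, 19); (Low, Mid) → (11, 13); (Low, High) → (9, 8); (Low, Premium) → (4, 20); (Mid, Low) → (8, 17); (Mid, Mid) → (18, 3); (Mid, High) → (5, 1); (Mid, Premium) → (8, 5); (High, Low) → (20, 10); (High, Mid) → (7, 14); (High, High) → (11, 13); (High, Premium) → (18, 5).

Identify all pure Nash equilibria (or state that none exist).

Find each player's best response to every opponent strategy; NE are the intersections.
Player A's best responses — vs Low: High (payoff 20); vs Mid: Mid (payoff 18); vs High: High (payoff 11); vs Premium: High (payoff 18).
Player B's best responses — vs Low: Premium (payoff 20); vs Mid: Low (payoff 17); vs High: Mid (payoff 14).
No cell has both players best-responding. For instance, Player A's best reply to Premium is High, but against High Player B prefers Mid over Premium.

No pure-strategy Nash equilibrium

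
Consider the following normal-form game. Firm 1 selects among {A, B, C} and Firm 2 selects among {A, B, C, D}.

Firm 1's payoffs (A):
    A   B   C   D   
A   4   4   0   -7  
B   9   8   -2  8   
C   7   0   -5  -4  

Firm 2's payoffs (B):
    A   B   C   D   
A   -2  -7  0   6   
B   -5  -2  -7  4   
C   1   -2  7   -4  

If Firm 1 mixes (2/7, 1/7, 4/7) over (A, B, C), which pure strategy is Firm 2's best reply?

Firm 2's best reply maximizes expected payoff against the mix.
A: (2/7)·(-2) + (1/7)·(-5) + (4/7)·1 = -5/7
B: (2/7)·(-7) + (1/7)·(-2) + (4/7)·(-2) = -24/7
C: (2/7)·0 + (1/7)·(-7) + (4/7)·7 = 3
D: (2/7)·6 + (1/7)·4 + (4/7)·(-4) = 0
Highest expected payoff is 3, from C.

C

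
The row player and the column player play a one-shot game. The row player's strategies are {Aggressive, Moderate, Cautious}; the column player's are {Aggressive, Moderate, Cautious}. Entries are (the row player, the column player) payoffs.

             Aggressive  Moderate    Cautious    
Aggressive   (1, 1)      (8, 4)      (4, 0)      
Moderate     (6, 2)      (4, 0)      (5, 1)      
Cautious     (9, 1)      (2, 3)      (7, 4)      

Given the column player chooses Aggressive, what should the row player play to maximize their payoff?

With the column player fixed at Aggressive, the row player's payoffs are: Aggressive → 1, Moderate → 6, Cautious → 9.
The maximum is 9, achieved by Cautious.

Cautious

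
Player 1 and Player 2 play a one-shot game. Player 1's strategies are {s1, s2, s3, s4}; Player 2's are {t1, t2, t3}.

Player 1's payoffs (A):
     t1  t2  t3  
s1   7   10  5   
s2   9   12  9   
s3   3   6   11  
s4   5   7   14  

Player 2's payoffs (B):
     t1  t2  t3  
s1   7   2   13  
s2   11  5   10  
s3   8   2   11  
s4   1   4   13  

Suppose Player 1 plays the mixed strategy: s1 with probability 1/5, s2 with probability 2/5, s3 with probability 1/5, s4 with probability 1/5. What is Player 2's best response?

t3

Player 2's best reply maximizes expected payoff against the mix.
t1: (1/5)·7 + (2/5)·11 + (1/5)·8 + (1/5)·1 = 38/5
t2: (1/5)·2 + (2/5)·5 + (1/5)·2 + (1/5)·4 = 18/5
t3: (1/5)·13 + (2/5)·10 + (1/5)·11 + (1/5)·13 = 57/5
Highest expected payoff is 57/5, from t3.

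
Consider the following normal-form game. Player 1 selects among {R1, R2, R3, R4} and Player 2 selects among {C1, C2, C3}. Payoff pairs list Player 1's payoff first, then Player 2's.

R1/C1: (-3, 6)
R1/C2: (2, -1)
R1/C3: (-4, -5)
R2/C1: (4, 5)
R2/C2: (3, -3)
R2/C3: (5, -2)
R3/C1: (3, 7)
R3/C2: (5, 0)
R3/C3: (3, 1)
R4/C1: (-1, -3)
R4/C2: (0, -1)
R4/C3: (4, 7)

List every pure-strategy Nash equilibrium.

(R2, C1)

A profile is a Nash equilibrium when each player is best-responding to the other.
Player 1's best responses — vs C1: R2 (payoff 4); vs C2: R3 (payoff 5); vs C3: R2 (payoff 5).
Player 2's best responses — vs R1: C1 (payoff 6); vs R2: C1 (payoff 5); vs R3: C1 (payoff 7); vs R4: C3 (payoff 7).
The only mutual best response is (R2, C1); neither player gains by switching there.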